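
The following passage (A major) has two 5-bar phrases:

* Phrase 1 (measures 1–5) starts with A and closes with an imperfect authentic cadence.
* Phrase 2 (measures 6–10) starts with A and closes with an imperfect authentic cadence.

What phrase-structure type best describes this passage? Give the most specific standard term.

Both phrases have the same opening (A) and the same cadence (imperfect authentic cadence): the second is a restatement, not a consequent, so this is a repeated phrase rather than a period.

repeated phrase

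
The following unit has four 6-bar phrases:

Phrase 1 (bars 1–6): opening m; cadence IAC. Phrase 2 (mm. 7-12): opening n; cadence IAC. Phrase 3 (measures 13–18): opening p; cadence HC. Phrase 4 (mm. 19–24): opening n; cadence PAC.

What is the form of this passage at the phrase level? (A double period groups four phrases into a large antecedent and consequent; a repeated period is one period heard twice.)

contrasting double period

Four phrases in two halves: the first half (bars 1-12) ends with an imperfect authentic cadence, the second (measures 13–24) with a perfect authentic cadence — a large antecedent–consequent pair, i.e. a double period.
Phrase 3 begins with different material from phrase 1, making it contrasting.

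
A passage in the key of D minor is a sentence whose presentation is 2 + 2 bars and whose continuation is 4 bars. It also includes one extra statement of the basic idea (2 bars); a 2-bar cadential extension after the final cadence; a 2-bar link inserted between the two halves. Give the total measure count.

Basic sentence: 2 + 2 + 4 = 8 bars.
8 (basic form) + 2 (extra statement) + 2 (cadential extension) + 2 (link) = 14.

14 measures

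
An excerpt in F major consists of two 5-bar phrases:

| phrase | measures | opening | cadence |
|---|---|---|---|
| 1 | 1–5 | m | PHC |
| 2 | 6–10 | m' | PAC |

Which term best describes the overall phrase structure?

Phrase 1 ends with a Phrygian half cadence (weaker) and phrase 2 with a perfect authentic cadence (stronger): antecedent + consequent = a period.
The two phrases open with the same material (m / m'), so the period is parallel.

parallel period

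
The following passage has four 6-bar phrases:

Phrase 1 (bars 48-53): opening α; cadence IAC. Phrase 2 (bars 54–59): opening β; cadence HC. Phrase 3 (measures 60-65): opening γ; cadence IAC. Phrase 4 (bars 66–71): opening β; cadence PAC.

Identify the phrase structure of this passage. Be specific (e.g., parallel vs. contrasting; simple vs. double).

Four phrases in two halves: the first half (measures 48–59) ends with a half cadence, the second (measures 60–71) with a perfect authentic cadence — a large antecedent–consequent pair, i.e. a double period.
Phrase 3 begins with different material from phrase 1, making it contrasting.

contrasting double period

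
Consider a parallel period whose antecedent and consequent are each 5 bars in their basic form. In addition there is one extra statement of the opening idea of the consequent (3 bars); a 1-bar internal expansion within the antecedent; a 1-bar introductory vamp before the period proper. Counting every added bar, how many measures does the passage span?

15 measures

Basic parallel period: 5 + 5 = 10 bars.
10 (basic form) + 3 (extra statement) + 1 (internal expansion) + 1 (introduction) = 15.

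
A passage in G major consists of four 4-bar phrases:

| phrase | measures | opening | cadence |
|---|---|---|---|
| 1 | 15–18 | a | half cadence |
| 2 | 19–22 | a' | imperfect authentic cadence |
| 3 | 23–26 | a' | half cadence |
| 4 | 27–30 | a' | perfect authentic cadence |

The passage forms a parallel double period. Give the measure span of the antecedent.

In a double period the first pair of phrases (ending imperfect authentic cadence) is the large antecedent and the second pair (ending perfect authentic cadence) is the large consequent; the antecedent is measures 15–22.

measures 15–22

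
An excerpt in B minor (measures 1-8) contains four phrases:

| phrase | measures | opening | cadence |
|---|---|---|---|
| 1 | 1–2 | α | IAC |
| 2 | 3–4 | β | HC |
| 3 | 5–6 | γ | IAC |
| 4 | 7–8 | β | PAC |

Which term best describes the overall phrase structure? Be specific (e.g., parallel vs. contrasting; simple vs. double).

contrasting double period

Four phrases in two halves: the first half (mm. 1-4) ends with a half cadence, the second (bars 5–8) with a perfect authentic cadence — a large antecedent–consequent pair, i.e. a double period.
Phrase 3 begins with different material from phrase 1, making it contrasting.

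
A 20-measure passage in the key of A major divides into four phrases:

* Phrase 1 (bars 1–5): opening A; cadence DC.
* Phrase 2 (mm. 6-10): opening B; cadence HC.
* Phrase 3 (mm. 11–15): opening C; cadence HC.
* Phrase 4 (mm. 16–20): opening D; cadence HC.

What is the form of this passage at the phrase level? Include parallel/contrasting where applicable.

Phrase 4 ends with a half cadence, no stronger than phrase 2's half cadence, so the four phrases do not form a double period; nor do phrases 3–4 duplicate 1–2, so it is not a repeated period. With no phrase reaching a conclusive cadence, the passage is a phrase group.

phrase group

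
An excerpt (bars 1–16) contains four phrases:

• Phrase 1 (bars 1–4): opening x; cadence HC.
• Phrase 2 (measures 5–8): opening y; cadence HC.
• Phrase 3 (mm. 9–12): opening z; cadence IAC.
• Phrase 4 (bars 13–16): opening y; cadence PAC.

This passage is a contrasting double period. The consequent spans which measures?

measures 9–16

In a double period the four phrases pair into a large antecedent (phrases 1–2, ending half cadence) and a large consequent (phrases 3–4, ending perfect authentic cadence). The consequent spans mm. 9–16.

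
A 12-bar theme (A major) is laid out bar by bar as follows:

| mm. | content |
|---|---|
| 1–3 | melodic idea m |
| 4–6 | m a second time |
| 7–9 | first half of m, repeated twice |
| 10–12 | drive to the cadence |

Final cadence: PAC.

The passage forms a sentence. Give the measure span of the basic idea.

The presentation of a sentence is the basic idea (measures 1–3) plus its repetition (bars 4–6); the basic idea is therefore measures 1–3.

measures 1–3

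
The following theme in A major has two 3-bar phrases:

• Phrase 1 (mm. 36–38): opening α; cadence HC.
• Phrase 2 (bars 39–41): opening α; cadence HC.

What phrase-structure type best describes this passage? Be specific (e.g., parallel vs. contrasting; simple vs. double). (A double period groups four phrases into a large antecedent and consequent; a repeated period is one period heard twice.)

repeated phrase

Both phrases have the same opening (α) and the same cadence (half cadence): the second is a restatement, not a consequent, so this is a repeated phrase rather than a period.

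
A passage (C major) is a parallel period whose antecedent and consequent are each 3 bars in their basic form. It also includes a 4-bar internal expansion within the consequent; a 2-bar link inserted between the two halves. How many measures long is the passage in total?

Basic parallel period: 3 + 3 = 6 bars.
6 (basic form) + 4 (internal expansion) + 2 (link) = 12.

12 measures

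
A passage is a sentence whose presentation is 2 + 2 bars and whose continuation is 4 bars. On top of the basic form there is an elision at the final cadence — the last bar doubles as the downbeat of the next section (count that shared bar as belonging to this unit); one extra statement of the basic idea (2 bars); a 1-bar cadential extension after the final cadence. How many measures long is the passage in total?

Basic sentence: 2 + 2 + 4 = 8 bars.
8 (basic form) + 2 (extra statement) + 1 (cadential extension) = 11.
The elision shares a bar with the next section but does not change this unit's count.

11 measures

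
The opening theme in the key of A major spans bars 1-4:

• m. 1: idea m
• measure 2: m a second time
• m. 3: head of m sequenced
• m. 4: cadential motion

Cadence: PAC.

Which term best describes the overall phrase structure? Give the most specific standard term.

sentence

Basic idea (m. 1) + its repetition (m. 2) form the presentation; fragmentation and cadence (mm. 3–4) form the continuation — the 4-bar whole is a sentence.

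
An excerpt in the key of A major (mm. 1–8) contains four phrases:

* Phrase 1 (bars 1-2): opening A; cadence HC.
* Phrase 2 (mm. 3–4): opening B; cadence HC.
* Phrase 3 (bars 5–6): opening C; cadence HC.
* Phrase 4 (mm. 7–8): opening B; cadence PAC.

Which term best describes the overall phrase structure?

Four phrases in two halves: the first half (mm. 1–4) ends with a half cadence, the second (measures 5–8) with a perfect authentic cadence — a large antecedent–consequent pair, i.e. a double period.
Phrase 3 begins with different material from phrase 1, making it contrasting.

contrasting double period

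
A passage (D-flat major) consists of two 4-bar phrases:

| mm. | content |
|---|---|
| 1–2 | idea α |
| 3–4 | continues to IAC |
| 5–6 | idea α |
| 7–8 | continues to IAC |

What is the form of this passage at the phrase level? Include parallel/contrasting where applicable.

Both phrases have the same opening (α) and the same cadence (imperfect authentic cadence): the second is a restatement, not a consequent, so this is a repeated phrase rather than a period.

repeated phrase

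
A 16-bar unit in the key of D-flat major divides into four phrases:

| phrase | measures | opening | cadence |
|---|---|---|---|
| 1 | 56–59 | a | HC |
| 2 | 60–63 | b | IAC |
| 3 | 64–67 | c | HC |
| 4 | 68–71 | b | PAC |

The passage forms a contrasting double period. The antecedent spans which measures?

measures 56–63

In a double period the four phrases pair into a large antecedent (phrases 1–2, ending imperfect authentic cadence) and a large consequent (phrases 3–4, ending perfect authentic cadence). The antecedent spans bars 56–63.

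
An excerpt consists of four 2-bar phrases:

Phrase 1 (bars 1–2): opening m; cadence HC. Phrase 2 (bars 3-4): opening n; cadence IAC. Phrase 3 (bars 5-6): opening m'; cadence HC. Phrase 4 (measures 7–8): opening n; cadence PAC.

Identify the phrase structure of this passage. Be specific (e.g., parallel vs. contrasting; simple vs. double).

Four phrases in two halves: the first half (mm. 1-4) ends with an imperfect authentic cadence, the second (mm. 5–8) with a perfect authentic cadence — a large antecedent–consequent pair, i.e. a double period.
Phrase 3 begins with the same material as phrase 1, making it parallel.

parallel double period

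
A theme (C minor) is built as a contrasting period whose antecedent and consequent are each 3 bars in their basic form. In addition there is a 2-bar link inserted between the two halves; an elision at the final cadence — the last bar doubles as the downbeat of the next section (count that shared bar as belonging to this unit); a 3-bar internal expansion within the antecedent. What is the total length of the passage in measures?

Basic contrasting period: 3 + 3 = 6 bars.
6 (basic form) + 2 (link) + 3 (internal expansion) = 11.
The elision shares a bar with the next section but does not change this unit's count.

11 measures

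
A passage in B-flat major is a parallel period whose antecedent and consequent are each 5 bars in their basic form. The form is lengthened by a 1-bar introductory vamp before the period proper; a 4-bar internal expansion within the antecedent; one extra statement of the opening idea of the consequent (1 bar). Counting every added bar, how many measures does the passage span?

Basic parallel period: 5 + 5 = 10 bars.
10 (basic form) + 1 (introduction) + 4 (internal expansion) + 1 (extra statement) = 16.

16 measures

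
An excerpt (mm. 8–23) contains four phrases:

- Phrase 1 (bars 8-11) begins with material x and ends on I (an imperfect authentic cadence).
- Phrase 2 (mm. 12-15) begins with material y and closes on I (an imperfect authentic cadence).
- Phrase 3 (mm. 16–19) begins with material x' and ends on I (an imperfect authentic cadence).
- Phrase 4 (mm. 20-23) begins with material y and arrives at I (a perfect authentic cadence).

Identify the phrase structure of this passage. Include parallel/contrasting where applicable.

Four phrases in two halves: the first half (measures 8–15) ends with an imperfect authentic cadence, the second (mm. 16–23) with a perfect authentic cadence — a large antecedent–consequent pair, i.e. a double period.
Phrase 3 begins with the same material as phrase 1, making it parallel.

parallel double period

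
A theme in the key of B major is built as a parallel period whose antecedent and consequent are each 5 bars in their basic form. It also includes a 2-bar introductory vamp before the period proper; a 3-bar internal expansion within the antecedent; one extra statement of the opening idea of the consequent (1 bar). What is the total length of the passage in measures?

16 measures

Basic parallel period: 5 + 5 = 10 bars.
10 (basic form) + 2 (introduction) + 3 (internal expansion) + 1 (extra statement) = 16.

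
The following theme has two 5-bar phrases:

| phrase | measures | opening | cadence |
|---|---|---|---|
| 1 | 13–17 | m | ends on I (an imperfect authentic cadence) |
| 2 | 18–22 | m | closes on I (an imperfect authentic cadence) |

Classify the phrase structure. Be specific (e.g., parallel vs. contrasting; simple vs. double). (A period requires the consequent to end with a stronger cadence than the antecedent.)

Both phrases have the same opening (m) and the same cadence (imperfect authentic cadence): the second is a restatement, not a consequent, so this is a repeated phrase rather than a period.

repeated phrase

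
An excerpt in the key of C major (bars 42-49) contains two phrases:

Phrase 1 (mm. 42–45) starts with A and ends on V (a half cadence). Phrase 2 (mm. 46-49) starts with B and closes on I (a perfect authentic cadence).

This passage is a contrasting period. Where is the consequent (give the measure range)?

measures 46–49

The antecedent is the phrase ending with the weaker cadence (half cadence, phrase 1) and the consequent the one ending more conclusively (perfect authentic cadence, phrase 2); the consequent is mm. 46-49.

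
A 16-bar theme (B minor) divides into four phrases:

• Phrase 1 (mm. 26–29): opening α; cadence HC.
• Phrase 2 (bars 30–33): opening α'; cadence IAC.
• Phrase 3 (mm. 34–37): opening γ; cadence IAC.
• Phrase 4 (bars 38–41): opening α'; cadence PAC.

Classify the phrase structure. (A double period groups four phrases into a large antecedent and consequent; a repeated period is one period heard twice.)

Four phrases in two halves: the first half (mm. 26-33) ends with an imperfect authentic cadence, the second (measures 34–41) with a perfect authentic cadence — a large antecedent–consequent pair, i.e. a double period.
Phrase 3 begins with different material from phrase 1, making it contrasting.

contrasting double period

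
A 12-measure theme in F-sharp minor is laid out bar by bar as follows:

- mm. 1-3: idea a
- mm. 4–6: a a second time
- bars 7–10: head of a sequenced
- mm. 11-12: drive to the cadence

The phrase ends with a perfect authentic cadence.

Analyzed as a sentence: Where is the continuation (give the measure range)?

measures 7–12

After the presentation (measures 1–6), the continuation covers the fragmentation through the cadence: mm. 7–12.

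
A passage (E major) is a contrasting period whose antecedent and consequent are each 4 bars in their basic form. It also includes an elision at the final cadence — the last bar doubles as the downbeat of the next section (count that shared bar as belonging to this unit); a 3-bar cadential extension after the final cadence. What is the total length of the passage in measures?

11 measures

Basic contrasting period: 4 + 4 = 8 bars.
8 (basic form) + 3 (cadential extension) = 11.
The elision shares a bar with the next section but does not change this unit's count.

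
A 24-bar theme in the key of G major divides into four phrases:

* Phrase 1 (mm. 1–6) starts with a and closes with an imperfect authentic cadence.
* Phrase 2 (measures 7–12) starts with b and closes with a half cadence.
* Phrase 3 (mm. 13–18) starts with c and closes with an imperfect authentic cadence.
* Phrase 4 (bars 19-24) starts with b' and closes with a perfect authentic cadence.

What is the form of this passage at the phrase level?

Four phrases in two halves: the first half (bars 1–12) ends with a half cadence, the second (mm. 13-24) with a perfect authentic cadence — a large antecedent–consequent pair, i.e. a double period.
Phrase 3 begins with different material from phrase 1, making it contrasting.

contrasting double period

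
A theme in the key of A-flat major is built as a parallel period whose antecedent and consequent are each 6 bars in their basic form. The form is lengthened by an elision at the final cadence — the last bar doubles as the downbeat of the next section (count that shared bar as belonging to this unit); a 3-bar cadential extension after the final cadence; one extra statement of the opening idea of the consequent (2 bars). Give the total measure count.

Basic parallel period: 6 + 6 = 12 bars.
12 (basic form) + 3 (cadential extension) + 2 (extra statement) = 17.
The elision shares a bar with the next section but does not change this unit's count.

17 measures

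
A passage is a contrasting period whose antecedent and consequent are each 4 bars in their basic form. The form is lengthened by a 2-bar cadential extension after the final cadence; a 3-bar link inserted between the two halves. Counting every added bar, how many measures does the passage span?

13 measures

Basic contrasting period: 4 + 4 = 8 bars.
8 (basic form) + 2 (cadential extension) + 3 (link) = 13.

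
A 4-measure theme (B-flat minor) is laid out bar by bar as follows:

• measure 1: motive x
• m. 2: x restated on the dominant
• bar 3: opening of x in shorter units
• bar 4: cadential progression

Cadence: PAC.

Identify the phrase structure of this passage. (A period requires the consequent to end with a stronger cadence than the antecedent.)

sentence

Basic idea (m. 1) + its repetition (m. 2) form the presentation; fragmentation and cadence (mm. 3–4) form the continuation — the 4-bar whole is a sentence.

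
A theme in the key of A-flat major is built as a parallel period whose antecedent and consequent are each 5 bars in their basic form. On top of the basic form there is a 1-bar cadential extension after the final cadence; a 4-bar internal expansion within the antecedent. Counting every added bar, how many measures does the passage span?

15 measures

Basic parallel period: 5 + 5 = 10 bars.
10 (basic form) + 1 (cadential extension) + 4 (internal expansion) = 15.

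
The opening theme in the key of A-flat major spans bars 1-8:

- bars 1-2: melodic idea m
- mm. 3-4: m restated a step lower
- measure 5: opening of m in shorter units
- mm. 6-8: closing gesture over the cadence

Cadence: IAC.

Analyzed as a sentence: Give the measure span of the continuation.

After the presentation (mm. 1–4), the continuation covers the fragmentation through the cadence: bars 5-8.

measures 5–8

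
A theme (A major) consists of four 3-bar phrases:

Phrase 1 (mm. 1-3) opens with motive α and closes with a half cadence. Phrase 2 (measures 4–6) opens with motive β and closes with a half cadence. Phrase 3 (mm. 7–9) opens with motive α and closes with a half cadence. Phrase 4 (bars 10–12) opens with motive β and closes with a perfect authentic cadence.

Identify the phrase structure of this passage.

parallel double period

Four phrases in two halves: the first half (mm. 1-6) ends with a half cadence, the second (mm. 7-12) with a perfect authentic cadence — a large antecedent–consequent pair, i.e. a double period.
Phrase 3 begins with the same material as phrase 1, making it parallel.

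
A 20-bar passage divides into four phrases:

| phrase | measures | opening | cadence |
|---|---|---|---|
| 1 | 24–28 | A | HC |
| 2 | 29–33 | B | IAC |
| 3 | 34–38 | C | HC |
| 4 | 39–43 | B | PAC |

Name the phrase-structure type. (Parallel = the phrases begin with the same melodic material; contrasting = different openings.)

contrasting double period

Four phrases in two halves: the first half (measures 24–33) ends with an imperfect authentic cadence, the second (mm. 34-43) with a perfect authentic cadence — a large antecedent–consequent pair, i.e. a double period.
Phrase 3 begins with different material from phrase 1, making it contrasting.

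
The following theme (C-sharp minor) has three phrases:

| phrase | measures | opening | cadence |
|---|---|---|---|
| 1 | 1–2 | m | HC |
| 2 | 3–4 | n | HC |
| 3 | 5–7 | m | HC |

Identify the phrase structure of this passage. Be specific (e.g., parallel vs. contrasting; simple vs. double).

phrase group

The final phrase closes with a half cadence, which is not stronger than the preceding half cadence; the 3 phrases lack an overall antecedent–consequent design and so form a phrase group.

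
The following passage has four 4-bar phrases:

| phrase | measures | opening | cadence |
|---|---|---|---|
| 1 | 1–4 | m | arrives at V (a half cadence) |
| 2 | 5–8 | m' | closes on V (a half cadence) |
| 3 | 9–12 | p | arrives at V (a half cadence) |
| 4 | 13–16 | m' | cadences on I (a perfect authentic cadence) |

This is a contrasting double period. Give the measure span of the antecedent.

measures 1–8

In a double period the first pair of phrases (ending half cadence) is the large antecedent and the second pair (ending perfect authentic cadence) is the large consequent; the antecedent is measures 1–8.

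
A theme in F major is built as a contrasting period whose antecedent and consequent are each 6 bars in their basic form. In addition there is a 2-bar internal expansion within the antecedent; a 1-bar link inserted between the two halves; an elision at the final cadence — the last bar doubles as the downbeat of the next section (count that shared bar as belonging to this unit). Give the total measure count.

Basic contrasting period: 6 + 6 = 12 bars.
12 (basic form) + 2 (internal expansion) + 1 (link) = 15.
The elision shares a bar with the next section but does not change this unit's count.

15 measures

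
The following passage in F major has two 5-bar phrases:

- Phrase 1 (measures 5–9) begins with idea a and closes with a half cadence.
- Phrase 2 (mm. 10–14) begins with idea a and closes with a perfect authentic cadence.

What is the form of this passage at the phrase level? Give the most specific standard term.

parallel period

Phrase 1 ends with a half cadence (weaker) and phrase 2 with a perfect authentic cadence (stronger): antecedent + consequent = a period.
The two phrases open with the same material (a / a), so the period is parallel.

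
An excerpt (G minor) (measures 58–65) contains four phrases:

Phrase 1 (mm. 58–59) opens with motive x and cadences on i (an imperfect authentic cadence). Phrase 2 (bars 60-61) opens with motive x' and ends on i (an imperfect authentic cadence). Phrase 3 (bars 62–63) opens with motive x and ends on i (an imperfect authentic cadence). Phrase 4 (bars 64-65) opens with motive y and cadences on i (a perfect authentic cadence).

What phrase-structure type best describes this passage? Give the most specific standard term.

parallel double period

Four phrases in two halves: the first half (bars 58-61) ends with an imperfect authentic cadence, the second (measures 62–65) with a perfect authentic cadence — a large antecedent–consequent pair, i.e. a double period.
Phrase 3 begins with the same material as phrase 1, making it parallel.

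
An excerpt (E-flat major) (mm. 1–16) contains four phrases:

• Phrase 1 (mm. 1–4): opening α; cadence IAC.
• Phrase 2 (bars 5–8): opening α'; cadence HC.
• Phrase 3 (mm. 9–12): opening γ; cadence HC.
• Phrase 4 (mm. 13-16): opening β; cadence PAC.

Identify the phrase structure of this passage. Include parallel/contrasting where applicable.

Four phrases in two halves: the first half (mm. 1-8) ends with a half cadence, the second (mm. 9–16) with a perfect authentic cadence — a large antecedent–consequent pair, i.e. a double period.
Phrase 3 begins with different material from phrase 1, making it contrasting.

contrasting double period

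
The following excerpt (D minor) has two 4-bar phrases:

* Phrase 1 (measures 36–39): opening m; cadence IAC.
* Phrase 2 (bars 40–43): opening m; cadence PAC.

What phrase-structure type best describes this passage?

Phrase 1 ends with an imperfect authentic cadence (weaker) and phrase 2 with a perfect authentic cadence (stronger): antecedent + consequent = a period.
The two phrases open with the same material (m / m), so the period is parallel.

parallel period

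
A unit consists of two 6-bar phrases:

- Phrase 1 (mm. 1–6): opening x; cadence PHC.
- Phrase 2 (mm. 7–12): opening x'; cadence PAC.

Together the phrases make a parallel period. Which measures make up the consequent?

The phrase ending with the weaker cadence (Phrygian half cadence) is the antecedent; the one ending more conclusively (perfect authentic cadence) is the consequent. The consequent is measures 7–12.

measures 7–12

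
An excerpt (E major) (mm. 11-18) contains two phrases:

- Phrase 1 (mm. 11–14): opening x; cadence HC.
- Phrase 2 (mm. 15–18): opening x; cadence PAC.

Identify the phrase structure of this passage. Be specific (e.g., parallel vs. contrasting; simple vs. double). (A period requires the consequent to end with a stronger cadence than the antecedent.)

parallel period

Phrase 1 ends with a half cadence (weaker) and phrase 2 with a perfect authentic cadence (stronger): antecedent + consequent = a period.
The two phrases open with the same material (x / x), so the period is parallel.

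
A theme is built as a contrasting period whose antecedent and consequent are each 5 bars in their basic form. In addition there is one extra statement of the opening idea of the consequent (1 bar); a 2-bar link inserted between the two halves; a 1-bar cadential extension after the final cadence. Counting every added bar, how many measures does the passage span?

14 measures

Basic contrasting period: 5 + 5 = 10 bars.
10 (basic form) + 1 (extra statement) + 2 (link) + 1 (cadential extension) = 14.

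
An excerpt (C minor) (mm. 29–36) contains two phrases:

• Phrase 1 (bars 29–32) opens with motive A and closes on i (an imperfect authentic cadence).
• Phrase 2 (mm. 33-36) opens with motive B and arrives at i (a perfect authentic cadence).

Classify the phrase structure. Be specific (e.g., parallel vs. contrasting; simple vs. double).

Phrase 1 ends with an imperfect authentic cadence (weaker) and phrase 2 with a perfect authentic cadence (stronger): antecedent + consequent = a period.
The two phrases open with different material (A / B), so the period is contrasting.

contrasting period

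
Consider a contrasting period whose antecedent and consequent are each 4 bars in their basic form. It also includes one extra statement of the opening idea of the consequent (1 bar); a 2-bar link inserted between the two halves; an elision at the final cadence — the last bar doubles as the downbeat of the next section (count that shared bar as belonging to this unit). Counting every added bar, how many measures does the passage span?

11 measures

Basic contrasting period: 4 + 4 = 8 bars.
8 (basic form) + 1 (extra statement) + 2 (link) = 11.
The elision shares a bar with the next section but does not change this unit's count.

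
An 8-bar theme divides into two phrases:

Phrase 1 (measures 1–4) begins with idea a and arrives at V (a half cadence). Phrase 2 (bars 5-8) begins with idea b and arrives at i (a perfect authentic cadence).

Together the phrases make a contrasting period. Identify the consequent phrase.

phrase 2

The phrase ending with the weaker cadence (half cadence) is the antecedent; the one ending more conclusively (perfect authentic cadence) is the consequent. The consequent is phrase 2.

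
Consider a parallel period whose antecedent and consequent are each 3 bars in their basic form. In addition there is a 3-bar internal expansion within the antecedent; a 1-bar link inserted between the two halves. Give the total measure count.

Basic parallel period: 3 + 3 = 6 bars.
6 (basic form) + 3 (internal expansion) + 1 (link) = 10.

10 measures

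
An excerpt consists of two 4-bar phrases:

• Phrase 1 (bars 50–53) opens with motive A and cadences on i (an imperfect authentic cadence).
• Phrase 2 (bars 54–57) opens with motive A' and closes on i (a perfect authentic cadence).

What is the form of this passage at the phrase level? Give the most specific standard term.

Phrase 1 ends with an imperfect authentic cadence (weaker) and phrase 2 with a perfect authentic cadence (stronger): antecedent + consequent = a period.
The two phrases open with the same material (A / A'), so the period is parallel.

parallel period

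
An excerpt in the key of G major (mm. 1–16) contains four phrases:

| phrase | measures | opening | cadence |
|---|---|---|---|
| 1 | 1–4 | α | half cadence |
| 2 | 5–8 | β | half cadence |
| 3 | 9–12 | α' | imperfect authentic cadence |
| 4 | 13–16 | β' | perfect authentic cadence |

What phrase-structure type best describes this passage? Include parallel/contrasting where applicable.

Four phrases in two halves: the first half (mm. 1–8) ends with a half cadence, the second (measures 9–16) with a perfect authentic cadence — a large antecedent–consequent pair, i.e. a double period.
Phrase 3 begins with the same material as phrase 1, making it parallel.

parallel double period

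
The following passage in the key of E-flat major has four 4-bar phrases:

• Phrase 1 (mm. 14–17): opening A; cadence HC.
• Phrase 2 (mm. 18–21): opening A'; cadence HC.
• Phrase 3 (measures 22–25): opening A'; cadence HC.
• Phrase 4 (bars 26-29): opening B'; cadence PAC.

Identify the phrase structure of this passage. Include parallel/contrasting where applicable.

parallel double period

Four phrases in two halves: the first half (mm. 14–21) ends with a half cadence, the second (mm. 22–29) with a perfect authentic cadence — a large antecedent–consequent pair, i.e. a double period.
Phrase 3 begins with the same material as phrase 1, making it parallel.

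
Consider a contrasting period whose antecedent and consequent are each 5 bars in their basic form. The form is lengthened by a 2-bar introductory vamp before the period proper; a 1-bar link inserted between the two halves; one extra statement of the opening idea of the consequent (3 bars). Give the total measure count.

16 measures

Basic contrasting period: 5 + 5 = 10 bars.
10 (basic form) + 2 (introduction) + 1 (link) + 3 (extra statement) = 16.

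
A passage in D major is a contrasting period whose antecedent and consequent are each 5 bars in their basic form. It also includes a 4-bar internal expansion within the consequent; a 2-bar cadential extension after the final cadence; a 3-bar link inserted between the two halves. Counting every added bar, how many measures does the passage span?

Basic contrasting period: 5 + 5 = 10 bars.
10 (basic form) + 4 (internal expansion) + 2 (cadential extension) + 3 (link) = 19.

19 measures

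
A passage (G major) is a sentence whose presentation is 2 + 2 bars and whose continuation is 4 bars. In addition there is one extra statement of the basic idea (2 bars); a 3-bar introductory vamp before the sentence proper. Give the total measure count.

Basic sentence: 2 + 2 + 4 = 8 bars.
8 (basic form) + 2 (extra statement) + 3 (introduction) = 13.

13 measures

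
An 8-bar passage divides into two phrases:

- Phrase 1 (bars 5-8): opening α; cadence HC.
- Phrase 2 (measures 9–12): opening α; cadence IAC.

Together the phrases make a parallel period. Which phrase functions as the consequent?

The phrase ending with the weaker cadence (half cadence) is the antecedent; the one ending more conclusively (imperfect authentic cadence) is the consequent. The consequent is phrase 2.

phrase 2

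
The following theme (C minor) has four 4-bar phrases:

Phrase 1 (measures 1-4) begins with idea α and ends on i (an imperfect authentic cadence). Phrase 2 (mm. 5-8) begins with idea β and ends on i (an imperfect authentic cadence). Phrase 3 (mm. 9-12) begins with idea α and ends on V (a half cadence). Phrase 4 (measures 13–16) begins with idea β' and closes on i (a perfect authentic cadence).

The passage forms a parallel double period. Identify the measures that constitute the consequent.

In a double period the four phrases pair into a large antecedent (phrases 1–2, ending imperfect authentic cadence) and a large consequent (phrases 3–4, ending perfect authentic cadence). The consequent spans mm. 9–16.

measures 9–16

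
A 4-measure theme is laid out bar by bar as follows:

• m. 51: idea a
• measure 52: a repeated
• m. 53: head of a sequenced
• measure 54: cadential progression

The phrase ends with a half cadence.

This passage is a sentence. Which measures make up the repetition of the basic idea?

measures 52–52

The presentation of a sentence is the basic idea (bar 51) plus its repetition (m. 52); the repetition of the basic idea is therefore bar 52.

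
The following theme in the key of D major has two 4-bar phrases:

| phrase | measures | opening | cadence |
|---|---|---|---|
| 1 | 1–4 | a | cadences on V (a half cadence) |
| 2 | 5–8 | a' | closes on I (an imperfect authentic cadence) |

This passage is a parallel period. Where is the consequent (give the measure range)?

measures 5–8

The antecedent is the phrase ending with the weaker cadence (half cadence, phrase 1) and the consequent the one ending more conclusively (imperfect authentic cadence, phrase 2); the consequent is mm. 5–8.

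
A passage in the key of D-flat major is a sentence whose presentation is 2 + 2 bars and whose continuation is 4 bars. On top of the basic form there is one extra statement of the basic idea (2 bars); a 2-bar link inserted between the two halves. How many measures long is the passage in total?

Basic sentence: 2 + 2 + 4 = 8 bars.
8 (basic form) + 2 (extra statement) + 2 (link) = 12.

12 measures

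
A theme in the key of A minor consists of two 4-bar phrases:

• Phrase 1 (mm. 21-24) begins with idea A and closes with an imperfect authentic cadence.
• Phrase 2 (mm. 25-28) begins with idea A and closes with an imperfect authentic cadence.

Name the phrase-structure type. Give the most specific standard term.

repeated phrase

Both phrases have the same opening (A) and the same cadence (imperfect authentic cadence): the second is a restatement, not a consequent, so this is a repeated phrase rather than a period.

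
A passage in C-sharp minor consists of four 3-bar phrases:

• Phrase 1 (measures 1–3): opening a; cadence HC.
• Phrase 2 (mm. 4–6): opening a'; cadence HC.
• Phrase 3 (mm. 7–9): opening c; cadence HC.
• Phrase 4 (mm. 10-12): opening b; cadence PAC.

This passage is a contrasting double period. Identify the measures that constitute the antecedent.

In a double period the four phrases pair into a large antecedent (phrases 1–2, ending half cadence) and a large consequent (phrases 3–4, ending perfect authentic cadence). The antecedent spans bars 1–6.

measures 1–6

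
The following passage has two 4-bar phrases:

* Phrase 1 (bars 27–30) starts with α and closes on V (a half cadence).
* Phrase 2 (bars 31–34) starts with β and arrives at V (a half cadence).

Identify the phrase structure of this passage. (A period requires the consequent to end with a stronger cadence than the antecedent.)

The second phrase closes with a half cadence, which is not stronger than the first phrase's half cadence; without a weak→strong cadential pair there is no antecedent–consequent relationship, so this is a phrase group rather than a period.

phrase group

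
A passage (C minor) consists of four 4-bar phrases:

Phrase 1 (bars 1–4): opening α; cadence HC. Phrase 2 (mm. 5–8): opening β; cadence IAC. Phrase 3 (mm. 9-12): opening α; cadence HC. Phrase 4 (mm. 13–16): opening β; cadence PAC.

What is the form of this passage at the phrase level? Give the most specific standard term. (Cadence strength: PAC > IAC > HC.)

parallel double period

Four phrases in two halves: the first half (mm. 1-8) ends with an imperfect authentic cadence, the second (mm. 9–16) with a perfect authentic cadence — a large antecedent–consequent pair, i.e. a double period.
Phrase 3 begins with the same material as phrase 1, making it parallel.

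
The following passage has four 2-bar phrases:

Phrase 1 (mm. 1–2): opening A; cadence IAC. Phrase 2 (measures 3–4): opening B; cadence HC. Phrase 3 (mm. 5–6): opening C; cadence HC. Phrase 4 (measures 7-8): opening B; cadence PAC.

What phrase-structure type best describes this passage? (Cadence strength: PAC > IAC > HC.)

Four phrases in two halves: the first half (mm. 1–4) ends with a half cadence, the second (measures 5–8) with a perfect authentic cadence — a large antecedent–consequent pair, i.e. a double period.
Phrase 3 begins with different material from phrase 1, making it contrasting.

contrasting double period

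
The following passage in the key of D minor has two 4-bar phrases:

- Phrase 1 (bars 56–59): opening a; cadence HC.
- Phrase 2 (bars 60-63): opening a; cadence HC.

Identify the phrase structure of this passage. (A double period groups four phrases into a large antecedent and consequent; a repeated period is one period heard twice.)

Both phrases have the same opening (a) and the same cadence (half cadence): the second is a restatement, not a consequent, so this is a repeated phrase rather than a period.

repeated phrase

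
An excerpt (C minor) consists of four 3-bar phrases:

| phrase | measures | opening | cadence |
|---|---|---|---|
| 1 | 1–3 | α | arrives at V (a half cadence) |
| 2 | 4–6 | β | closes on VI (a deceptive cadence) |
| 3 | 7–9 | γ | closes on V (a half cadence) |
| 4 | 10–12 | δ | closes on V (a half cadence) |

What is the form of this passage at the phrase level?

phrase group

Phrase 4 ends with a half cadence, no stronger than phrase 2's deceptive cadence, so the four phrases do not form a double period; nor do phrases 3–4 duplicate 1–2, so it is not a repeated period. With no phrase reaching a conclusive cadence, the passage is a phrase group.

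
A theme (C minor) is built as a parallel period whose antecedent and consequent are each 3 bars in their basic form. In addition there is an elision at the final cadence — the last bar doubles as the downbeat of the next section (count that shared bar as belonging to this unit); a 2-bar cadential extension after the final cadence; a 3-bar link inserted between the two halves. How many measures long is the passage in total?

11 measures

Basic parallel period: 3 + 3 = 6 bars.
6 (basic form) + 2 (cadential extension) + 3 (link) = 11.
The elision shares a bar with the next section but does not change this unit's count.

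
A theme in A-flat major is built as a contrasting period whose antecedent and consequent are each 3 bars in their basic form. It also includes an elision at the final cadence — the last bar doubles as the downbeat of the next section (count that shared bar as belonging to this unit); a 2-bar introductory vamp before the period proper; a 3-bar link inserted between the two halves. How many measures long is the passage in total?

Basic contrasting period: 3 + 3 = 6 bars.
6 (basic form) + 2 (introduction) + 3 (link) = 11.
The elision shares a bar with the next section but does not change this unit's count.

11 measures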